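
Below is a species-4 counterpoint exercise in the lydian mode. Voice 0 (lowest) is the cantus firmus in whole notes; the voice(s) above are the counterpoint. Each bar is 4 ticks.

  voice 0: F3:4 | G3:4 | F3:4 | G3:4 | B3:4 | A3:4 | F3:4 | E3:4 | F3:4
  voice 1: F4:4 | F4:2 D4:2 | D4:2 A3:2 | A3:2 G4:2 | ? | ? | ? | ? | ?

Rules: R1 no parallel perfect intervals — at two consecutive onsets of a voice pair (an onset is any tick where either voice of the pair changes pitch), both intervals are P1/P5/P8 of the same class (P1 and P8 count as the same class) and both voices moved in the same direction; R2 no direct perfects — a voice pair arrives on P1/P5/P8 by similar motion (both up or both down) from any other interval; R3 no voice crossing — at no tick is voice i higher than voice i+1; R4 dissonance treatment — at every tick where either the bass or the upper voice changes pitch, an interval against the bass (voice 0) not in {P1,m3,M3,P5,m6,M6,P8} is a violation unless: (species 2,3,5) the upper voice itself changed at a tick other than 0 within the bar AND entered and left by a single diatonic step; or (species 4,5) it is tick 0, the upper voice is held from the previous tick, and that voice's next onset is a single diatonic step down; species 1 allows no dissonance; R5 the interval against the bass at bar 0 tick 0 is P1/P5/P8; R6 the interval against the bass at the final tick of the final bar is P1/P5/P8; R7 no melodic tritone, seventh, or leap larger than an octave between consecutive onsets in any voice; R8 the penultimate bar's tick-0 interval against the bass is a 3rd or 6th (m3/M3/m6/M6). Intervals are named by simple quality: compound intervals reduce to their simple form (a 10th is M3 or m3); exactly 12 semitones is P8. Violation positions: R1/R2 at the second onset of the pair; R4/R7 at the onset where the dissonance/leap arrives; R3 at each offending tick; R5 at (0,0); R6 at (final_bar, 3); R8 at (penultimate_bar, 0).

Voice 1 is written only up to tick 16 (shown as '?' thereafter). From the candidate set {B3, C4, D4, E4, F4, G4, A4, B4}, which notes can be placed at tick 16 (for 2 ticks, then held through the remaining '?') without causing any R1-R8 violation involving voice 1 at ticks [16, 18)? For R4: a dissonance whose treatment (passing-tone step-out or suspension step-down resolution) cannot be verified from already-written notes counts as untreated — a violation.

{B3, D4, G4}

B3: legal
C4: violates R4
D4: legal
E4: violates R4
F4: violates R4
G4: legal
A4: violates R4
B4: violates R1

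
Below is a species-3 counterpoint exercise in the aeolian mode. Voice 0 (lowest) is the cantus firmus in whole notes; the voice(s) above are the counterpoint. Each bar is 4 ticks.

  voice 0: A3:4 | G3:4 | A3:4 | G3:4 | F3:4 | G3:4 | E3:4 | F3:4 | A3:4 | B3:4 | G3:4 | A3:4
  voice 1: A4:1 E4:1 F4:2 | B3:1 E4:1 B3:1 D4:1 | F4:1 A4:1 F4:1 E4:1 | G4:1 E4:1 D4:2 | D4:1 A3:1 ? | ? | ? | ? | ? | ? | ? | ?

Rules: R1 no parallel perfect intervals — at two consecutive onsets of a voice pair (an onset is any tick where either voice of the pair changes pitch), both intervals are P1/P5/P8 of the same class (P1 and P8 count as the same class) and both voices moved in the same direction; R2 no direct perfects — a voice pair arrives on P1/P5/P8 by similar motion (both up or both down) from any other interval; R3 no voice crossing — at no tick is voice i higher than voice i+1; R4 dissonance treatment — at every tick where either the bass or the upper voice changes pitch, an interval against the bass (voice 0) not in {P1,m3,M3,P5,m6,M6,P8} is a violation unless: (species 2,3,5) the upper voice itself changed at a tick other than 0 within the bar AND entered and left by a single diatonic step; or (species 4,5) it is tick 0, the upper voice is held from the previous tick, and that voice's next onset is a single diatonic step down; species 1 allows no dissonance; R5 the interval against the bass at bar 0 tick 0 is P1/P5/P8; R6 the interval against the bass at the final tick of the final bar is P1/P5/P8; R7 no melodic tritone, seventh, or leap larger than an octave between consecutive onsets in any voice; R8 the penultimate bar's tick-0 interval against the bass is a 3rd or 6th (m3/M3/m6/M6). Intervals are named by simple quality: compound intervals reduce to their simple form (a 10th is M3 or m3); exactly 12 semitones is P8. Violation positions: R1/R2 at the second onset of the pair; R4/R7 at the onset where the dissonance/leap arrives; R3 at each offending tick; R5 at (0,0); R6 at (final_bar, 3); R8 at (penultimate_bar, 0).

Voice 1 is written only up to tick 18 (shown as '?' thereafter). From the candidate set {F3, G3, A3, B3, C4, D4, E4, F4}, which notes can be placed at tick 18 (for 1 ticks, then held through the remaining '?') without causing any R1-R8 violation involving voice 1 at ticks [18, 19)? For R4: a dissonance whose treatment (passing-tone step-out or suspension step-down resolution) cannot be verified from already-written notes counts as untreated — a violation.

{A3, C4, D4, F3, F4}

F3: legal
G3: violates R4
A3: legal
B3: violates R4
C4: legal
D4: legal
E4: violates R4
F4: legal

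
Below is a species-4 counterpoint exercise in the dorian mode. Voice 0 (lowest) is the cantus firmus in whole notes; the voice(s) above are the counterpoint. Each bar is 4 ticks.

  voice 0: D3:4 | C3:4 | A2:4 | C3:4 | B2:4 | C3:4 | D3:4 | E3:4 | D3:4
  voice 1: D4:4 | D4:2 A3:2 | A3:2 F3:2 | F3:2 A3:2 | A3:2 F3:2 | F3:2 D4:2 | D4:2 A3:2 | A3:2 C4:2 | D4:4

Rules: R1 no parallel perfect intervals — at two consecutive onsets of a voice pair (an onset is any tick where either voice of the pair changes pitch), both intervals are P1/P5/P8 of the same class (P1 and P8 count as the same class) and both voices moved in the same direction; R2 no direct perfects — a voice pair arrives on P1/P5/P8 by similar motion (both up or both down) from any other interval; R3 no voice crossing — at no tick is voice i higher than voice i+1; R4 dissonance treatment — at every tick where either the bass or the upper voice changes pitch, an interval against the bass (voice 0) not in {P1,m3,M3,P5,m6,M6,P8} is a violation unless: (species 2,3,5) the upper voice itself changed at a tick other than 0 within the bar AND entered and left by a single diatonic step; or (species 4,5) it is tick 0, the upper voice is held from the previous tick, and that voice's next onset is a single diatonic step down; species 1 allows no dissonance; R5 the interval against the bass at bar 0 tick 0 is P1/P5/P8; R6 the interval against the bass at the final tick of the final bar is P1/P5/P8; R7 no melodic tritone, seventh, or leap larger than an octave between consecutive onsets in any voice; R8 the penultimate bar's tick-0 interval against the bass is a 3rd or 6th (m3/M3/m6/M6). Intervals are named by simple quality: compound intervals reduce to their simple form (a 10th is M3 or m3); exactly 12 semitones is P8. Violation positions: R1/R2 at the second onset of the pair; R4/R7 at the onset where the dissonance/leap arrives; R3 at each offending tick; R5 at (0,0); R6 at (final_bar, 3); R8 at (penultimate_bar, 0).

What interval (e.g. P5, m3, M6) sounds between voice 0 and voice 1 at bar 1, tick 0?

voice 0=C3 voice 1=D4 -> M2

M2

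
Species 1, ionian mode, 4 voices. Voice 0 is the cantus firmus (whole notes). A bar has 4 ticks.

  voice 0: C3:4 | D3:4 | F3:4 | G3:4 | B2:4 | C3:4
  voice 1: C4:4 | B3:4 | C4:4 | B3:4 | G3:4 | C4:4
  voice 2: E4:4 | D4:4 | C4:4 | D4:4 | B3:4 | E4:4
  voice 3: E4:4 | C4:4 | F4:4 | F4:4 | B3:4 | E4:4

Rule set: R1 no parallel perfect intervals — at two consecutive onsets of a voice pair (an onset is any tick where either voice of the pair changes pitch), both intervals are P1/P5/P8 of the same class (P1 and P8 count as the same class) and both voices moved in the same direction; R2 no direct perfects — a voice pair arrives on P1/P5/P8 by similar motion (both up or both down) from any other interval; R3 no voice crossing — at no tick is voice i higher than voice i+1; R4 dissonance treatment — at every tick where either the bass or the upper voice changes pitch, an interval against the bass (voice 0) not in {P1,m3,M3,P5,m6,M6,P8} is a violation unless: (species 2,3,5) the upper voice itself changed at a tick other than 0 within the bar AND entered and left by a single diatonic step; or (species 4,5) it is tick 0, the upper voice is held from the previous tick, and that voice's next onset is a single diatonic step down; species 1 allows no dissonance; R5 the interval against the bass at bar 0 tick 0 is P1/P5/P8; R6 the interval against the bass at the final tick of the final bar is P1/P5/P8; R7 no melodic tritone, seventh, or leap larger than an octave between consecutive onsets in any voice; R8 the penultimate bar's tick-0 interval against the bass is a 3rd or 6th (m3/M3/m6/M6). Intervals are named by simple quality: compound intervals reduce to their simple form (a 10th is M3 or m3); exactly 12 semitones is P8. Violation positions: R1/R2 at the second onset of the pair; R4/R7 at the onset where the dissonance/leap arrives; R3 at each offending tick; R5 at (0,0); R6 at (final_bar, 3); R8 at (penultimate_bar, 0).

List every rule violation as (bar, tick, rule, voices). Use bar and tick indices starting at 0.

bar 0: v0=C3 v1=C4 v2=E4 v3=E4 downbeat M3
bar 1: v0=D3 v1=B3 v2=D4 v3=C4 downbeat m7
bar 2: v0=F3 v1=C4 v2=C4 v3=F4 downbeat P8
bar 3: v0=G3 v1=B3 v2=D4 v3=F4 downbeat m7
bar 4: v0=B2 v1=G3 v2=B3 v3=B3 downbeat P8
bar 5: v0=C3 v1=C4 v2=E4 v3=E4 downbeat M3
  -> R5 @ bar 0 tick 0 v(0, 2): opens on M3
  -> R5 @ bar 0 tick 0 v(0, 3): opens on M3
  -> R3 @ bar 1 tick 0 v(2, 3): D4 above C4
  -> R4 @ bar 1 tick 0 v(0, 3): D3/C4 m7 untreated
  -> R3 @ bar 1 tick 1 v(2, 3): D4 above C4
  -> R3 @ bar 1 tick 2 v(2, 3): D4 above C4
  -> R3 @ bar 1 tick 3 v(2, 3): D4 above C4
  -> R2 @ bar 2 tick 0 v(0, 1): D3/B3 M6 -> F3/C4 P5 similar
  -> R2 @ bar 2 tick 0 v(0, 3): D3/C4 m7 -> F3/F4 P8 similar
  -> R1 @ bar 3 tick 0 v(0, 2): F3/C4 P5 -> G3/D4 P5 similar
  -> R4 @ bar 3 tick 0 v(0, 3): G3/F4 m7 untreated
  -> R2 @ bar 4 tick 0 v(0, 2): G3/D4 P5 -> B2/B3 P8 similar
  -> R2 @ bar 4 tick 0 v(0, 3): G3/F4 m7 -> B2/B3 P8 similar
  -> R2 @ bar 4 tick 0 v(2, 3): D4/F4 m3 -> B3/B3 P1 similar
  -> R7 @ bar 4 tick 0 v(3,): F4->B3 leap 6st
  -> R8 @ bar 4 tick 0 v(0, 2): penult P8 not 3rd/6th
  -> R8 @ bar 4 tick 0 v(0, 3): penult P8 not 3rd/6th
  -> R1 @ bar 5 tick 0 v(2, 3): B3/B3 P1 -> E4/E4 P1 similar
  -> R2 @ bar 5 tick 0 v(0, 1): B2/G3 m6 -> C3/C4 P8 similar
  -> R6 @ bar 5 tick 3 v(0, 2): closes on M3
  -> R6 @ bar 5 tick 3 v(0, 3): closes on M3

(0, 0, R5, (0, 2))
(0, 0, R5, (0, 3))
(1, 0, R3, (2, 3))
(1, 0, R4, (0, 3))
(1, 1, R3, (2, 3))
(1, 2, R3, (2, 3))
(1, 3, R3, (2, 3))
(2, 0, R2, (0, 1))
(2, 0, R2, (0, 3))
(3, 0, R1, (0, 2))
(3, 0, R4, (0, 3))
(4, 0, R2, (0, 2))
(4, 0, R2, (0, 3))
(4, 0, R2, (2, 3))
(4, 0, R7, (3,))
(4, 0, R8, (0, 2))
(4, 0, R8, (0, 3))
(5, 0, R1, (2, 3))
(5, 0, R2, (0, 1))
(5, 3, R6, (0, 2))
(5, 3, R6, (0, 3))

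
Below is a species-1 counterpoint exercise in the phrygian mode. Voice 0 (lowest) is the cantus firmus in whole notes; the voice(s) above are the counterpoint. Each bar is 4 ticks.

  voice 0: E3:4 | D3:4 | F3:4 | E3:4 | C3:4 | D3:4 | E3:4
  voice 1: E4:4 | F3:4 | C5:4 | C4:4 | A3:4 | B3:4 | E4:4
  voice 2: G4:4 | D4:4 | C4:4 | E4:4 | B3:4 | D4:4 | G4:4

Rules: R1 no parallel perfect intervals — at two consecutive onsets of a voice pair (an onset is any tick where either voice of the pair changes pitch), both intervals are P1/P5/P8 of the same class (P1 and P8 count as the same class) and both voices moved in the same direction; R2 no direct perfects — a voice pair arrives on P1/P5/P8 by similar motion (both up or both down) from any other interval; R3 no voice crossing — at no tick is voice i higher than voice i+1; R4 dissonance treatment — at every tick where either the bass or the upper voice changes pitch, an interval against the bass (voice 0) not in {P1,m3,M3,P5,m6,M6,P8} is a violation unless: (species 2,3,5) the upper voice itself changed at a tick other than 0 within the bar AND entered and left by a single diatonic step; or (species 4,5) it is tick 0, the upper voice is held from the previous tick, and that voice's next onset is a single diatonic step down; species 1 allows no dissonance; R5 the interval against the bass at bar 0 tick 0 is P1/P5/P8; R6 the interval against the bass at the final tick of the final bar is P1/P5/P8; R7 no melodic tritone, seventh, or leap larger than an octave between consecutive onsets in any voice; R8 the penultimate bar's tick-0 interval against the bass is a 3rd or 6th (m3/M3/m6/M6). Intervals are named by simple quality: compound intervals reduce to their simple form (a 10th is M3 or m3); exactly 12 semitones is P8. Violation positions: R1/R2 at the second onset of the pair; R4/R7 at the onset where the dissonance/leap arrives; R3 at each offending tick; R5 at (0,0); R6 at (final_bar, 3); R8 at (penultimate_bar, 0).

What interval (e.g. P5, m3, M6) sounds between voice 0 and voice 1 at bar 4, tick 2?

voice 0=C3 voice 1=A3 -> M6

M6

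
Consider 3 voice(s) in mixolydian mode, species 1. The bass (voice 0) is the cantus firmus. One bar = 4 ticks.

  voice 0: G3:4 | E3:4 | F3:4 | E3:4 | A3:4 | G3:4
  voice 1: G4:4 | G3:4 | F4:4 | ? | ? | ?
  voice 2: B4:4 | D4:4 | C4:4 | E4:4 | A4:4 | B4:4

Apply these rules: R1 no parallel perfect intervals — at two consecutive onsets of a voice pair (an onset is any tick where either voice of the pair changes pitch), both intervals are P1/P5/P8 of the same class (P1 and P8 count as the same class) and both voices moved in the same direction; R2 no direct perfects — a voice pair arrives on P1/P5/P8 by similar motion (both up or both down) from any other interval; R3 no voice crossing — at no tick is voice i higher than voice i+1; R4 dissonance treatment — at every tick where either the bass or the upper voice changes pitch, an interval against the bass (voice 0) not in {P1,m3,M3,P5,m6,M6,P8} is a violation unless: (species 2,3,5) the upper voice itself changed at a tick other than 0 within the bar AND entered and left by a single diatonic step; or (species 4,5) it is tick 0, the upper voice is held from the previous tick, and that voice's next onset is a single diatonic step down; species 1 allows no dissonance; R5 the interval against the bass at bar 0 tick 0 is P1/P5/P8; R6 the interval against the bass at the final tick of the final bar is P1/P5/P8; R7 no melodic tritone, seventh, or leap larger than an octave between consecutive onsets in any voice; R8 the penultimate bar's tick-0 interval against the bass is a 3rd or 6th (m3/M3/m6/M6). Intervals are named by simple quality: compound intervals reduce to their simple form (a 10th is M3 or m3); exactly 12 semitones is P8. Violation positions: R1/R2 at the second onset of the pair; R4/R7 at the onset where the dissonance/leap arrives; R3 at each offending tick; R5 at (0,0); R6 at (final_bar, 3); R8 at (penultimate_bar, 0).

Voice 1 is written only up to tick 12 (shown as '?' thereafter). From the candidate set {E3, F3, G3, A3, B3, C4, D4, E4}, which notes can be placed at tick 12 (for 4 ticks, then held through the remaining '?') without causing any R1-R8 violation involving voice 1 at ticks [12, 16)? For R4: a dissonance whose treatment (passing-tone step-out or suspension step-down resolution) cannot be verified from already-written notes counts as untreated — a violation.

{C4}

E3: violates R1,R7
F3: violates R4
G3: violates R7
A3: violates R4
B3: violates R2,R7
C4: legal
D4: violates R4
E4: violates R1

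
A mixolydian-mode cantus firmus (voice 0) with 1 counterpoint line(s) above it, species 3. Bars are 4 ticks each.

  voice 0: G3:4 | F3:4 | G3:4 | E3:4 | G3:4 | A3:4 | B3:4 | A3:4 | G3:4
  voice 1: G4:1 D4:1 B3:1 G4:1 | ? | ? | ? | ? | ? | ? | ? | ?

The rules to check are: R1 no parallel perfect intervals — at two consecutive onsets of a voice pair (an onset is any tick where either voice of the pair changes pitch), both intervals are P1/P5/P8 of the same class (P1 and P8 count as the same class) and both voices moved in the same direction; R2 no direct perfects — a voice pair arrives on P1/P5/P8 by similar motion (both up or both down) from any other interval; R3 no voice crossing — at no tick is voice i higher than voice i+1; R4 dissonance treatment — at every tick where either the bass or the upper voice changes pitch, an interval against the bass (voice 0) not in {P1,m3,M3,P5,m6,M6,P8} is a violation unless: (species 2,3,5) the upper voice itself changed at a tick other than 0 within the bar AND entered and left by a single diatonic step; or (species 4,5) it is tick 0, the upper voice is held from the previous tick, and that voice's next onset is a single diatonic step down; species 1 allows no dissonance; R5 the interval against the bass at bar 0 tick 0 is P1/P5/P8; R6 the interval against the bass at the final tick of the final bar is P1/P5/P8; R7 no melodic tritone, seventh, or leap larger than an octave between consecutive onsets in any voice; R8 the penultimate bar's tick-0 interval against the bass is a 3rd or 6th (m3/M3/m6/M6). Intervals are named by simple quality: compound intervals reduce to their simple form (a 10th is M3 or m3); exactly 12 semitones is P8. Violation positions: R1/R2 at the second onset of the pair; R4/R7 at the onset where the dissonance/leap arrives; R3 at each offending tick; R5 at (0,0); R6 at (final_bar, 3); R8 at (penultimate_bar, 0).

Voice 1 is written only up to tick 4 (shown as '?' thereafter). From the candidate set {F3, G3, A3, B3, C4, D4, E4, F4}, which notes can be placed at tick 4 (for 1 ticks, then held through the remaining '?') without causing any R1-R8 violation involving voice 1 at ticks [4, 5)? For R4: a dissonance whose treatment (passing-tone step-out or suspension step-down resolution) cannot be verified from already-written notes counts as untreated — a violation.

F3: violates R1,R7
G3: violates R4
A3: violates R7
B3: violates R4
C4: violates R2
D4: legal
E4: violates R4
F4: violates R1

{D4}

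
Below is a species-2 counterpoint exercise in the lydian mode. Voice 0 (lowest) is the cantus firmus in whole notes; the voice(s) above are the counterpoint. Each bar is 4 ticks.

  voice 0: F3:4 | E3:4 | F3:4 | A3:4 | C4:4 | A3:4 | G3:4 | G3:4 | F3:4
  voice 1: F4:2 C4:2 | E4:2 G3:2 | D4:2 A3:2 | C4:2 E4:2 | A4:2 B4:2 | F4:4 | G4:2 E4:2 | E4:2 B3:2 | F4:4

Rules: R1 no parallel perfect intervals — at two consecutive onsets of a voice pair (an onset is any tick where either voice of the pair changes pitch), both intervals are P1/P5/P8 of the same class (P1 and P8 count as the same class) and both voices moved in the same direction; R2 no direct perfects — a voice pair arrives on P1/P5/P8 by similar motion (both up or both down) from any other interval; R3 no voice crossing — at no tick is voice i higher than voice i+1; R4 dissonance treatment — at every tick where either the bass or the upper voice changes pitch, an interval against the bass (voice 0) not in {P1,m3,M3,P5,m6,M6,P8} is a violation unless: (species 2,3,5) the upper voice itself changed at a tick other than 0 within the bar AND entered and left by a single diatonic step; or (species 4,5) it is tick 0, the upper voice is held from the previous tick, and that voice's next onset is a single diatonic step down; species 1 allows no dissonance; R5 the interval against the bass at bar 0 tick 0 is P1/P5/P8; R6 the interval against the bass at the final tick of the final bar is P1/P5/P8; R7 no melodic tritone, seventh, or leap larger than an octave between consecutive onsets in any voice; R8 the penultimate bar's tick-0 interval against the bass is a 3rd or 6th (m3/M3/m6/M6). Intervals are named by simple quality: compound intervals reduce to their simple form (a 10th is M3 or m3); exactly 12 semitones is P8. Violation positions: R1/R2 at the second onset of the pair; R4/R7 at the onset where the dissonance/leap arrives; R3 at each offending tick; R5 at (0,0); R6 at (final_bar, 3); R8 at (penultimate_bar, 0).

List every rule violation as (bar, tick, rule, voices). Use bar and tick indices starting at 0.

bar 0: v0=F3 v1=F4 downbeat P8
bar 1: v0=E3 v1=E4 downbeat P8
bar 2: v0=F3 v1=D4 downbeat M6
bar 3: v0=A3 v1=C4 downbeat m3
bar 4: v0=C4 v1=A4 downbeat M6
bar 5: v0=A3 v1=F4 downbeat m6
bar 6: v0=G3 v1=G4 downbeat P8
bar 7: v0=G3 v1=E4 downbeat M6
bar 8: v0=F3 v1=F4 downbeat P8
  -> R4 @ bar 4 tick 2 v(0, 1): C4/B4 M7 untreated
  -> R7 @ bar 5 tick 0 v(1,): B4->F4 leap 6st
  -> R7 @ bar 8 tick 0 v(1,): B3->F4 leap 6st

(4, 2, R4, (0, 1))
(5, 0, R7, (1,))
(8, 0, R7, (1,))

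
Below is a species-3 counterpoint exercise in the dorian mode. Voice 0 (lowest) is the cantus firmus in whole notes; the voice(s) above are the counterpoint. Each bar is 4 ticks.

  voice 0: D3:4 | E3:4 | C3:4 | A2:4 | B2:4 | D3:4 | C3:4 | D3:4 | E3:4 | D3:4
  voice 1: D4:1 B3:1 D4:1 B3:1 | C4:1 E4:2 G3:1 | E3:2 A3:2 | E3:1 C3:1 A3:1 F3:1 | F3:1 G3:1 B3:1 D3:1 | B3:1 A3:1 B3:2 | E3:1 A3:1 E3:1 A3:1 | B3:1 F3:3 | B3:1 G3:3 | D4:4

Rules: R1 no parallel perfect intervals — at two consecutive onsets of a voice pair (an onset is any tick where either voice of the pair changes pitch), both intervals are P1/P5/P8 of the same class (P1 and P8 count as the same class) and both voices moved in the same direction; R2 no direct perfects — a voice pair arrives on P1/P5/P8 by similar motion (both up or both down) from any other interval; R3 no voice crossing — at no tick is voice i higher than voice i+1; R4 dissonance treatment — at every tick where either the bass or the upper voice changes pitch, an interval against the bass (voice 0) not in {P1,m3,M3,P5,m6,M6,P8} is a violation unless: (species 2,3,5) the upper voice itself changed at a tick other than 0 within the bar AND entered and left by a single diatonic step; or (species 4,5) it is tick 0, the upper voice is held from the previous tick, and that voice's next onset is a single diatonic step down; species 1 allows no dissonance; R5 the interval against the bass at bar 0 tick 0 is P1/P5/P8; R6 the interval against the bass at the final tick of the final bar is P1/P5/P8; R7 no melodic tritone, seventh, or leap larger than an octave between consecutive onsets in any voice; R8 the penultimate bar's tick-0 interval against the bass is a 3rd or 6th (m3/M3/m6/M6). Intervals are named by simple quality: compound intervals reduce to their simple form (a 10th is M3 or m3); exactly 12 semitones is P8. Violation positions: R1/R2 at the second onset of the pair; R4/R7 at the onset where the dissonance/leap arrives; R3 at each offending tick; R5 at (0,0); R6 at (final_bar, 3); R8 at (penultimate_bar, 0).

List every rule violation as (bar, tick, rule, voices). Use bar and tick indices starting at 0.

(3, 0, R2, (0, 1))
(4, 0, R4, (0, 1))
(7, 1, R7, (1,))
(8, 0, R2, (0, 1))
(8, 0, R7, (1,))
(8, 0, R8, (0, 1))

bar 0: v0=D3 v1=D4 downbeat P8
bar 1: v0=E3 v1=C4 downbeat m6
bar 2: v0=C3 v1=E3 downbeat M3
bar 3: v0=A2 v1=E3 downbeat P5
bar 4: v0=B2 v1=F3 downbeat TT
bar 5: v0=D3 v1=B3 downbeat M6
bar 6: v0=C3 v1=E3 downbeat M3
bar 7: v0=D3 v1=B3 downbeat M6
bar 8: v0=E3 v1=B3 downbeat P5
bar 9: v0=D3 v1=D4 downbeat P8
  -> R2 @ bar 3 tick 0 v(0, 1): C3/A3 M6 -> A2/E3 P5 similar
  -> R4 @ bar 4 tick 0 v(0, 1): B2/F3 TT untreated
  -> R7 @ bar 7 tick 1 v(1,): B3->F3 leap 6st
  -> R2 @ bar 8 tick 0 v(0, 1): D3/F3 m3 -> E3/B3 P5 similar
  -> R7 @ bar 8 tick 0 v(1,): F3->B3 leap 6st
  -> R8 @ bar 8 tick 0 v(0, 1): penult P5 not 3rd/6th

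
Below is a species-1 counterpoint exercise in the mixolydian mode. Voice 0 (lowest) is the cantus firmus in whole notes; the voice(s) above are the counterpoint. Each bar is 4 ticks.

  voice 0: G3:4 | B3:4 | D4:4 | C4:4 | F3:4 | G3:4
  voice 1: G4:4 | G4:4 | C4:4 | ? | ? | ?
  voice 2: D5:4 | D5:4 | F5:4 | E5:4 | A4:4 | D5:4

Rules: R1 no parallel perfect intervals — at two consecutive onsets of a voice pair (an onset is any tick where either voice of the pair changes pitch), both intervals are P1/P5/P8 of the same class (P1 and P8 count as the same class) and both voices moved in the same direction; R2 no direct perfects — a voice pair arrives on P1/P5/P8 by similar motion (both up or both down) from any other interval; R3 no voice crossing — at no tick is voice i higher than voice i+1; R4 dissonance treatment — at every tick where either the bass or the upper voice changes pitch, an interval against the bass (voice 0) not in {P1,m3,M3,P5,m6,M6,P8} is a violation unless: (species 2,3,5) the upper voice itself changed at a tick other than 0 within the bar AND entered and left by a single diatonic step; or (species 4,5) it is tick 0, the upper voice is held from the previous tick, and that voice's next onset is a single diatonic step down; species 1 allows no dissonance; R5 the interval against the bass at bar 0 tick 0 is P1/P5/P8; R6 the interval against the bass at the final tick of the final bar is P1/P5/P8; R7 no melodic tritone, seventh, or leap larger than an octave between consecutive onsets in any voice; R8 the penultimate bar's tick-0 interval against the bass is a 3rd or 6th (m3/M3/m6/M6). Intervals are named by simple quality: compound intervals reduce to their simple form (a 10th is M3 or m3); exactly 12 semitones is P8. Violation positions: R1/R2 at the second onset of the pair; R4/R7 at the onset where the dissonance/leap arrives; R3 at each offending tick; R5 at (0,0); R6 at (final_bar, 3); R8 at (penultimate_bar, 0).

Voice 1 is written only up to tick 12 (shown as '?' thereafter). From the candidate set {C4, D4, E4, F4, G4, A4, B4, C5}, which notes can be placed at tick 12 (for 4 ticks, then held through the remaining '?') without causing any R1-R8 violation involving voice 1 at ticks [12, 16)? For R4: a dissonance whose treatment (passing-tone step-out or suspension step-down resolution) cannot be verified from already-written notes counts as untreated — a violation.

{A4, C4, C5, E4, G4}

C4: legal
D4: violates R4
E4: legal
F4: violates R4
G4: legal
A4: legal
B4: violates R4,R7
C5: legal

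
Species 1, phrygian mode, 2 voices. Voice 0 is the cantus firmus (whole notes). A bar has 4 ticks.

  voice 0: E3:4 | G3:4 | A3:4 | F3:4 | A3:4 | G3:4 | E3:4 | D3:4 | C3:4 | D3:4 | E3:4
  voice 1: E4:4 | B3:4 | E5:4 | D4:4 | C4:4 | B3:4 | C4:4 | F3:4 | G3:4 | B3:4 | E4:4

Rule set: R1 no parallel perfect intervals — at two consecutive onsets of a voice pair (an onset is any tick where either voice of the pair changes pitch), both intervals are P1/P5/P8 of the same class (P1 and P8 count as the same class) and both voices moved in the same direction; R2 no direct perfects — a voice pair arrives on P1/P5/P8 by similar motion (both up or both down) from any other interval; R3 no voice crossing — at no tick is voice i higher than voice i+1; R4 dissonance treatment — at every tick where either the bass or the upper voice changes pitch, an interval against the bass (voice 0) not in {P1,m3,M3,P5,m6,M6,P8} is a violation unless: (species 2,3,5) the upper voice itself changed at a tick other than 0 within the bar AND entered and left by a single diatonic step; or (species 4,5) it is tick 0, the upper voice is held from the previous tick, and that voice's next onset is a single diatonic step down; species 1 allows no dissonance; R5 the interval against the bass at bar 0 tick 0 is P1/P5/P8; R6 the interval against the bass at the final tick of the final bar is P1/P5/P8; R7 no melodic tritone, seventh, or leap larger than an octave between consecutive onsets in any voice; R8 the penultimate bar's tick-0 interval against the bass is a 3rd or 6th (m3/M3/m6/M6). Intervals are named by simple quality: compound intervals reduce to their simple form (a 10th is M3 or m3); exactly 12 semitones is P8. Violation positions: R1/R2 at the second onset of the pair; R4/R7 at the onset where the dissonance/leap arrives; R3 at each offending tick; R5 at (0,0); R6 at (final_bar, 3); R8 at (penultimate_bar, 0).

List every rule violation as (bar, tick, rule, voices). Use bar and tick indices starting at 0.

bar 0: v0=E3 v1=E4 downbeat P8
bar 1: v0=G3 v1=B3 downbeat M3
bar 2: v0=A3 v1=E5 downbeat P5
bar 3: v0=F3 v1=D4 downbeat M6
bar 4: v0=A3 v1=C4 downbeat m3
bar 5: v0=G3 v1=B3 downbeat M3
bar 6: v0=E3 v1=C4 downbeat m6
bar 7: v0=D3 v1=F3 downbeat m3
bar 8: v0=C3 v1=G3 downbeat P5
bar 9: v0=D3 v1=B3 downbeat M6
bar 10: v0=E3 v1=E4 downbeat P8
  -> R2 @ bar 2 tick 0 v(0, 1): G3/B3 M3 -> A3/E5 P5 similar
  -> R7 @ bar 2 tick 0 v(1,): B3->E5 leap 17st
  -> R7 @ bar 3 tick 0 v(1,): E5->D4 leap 14st
  -> R2 @ bar 10 tick 0 v(0, 1): D3/B3 M6 -> E3/E4 P8 similar

(2, 0, R2, (0, 1))
(2, 0, R7, (1,))
(3, 0, R7, (1,))
(10, 0, R2, (0, 1))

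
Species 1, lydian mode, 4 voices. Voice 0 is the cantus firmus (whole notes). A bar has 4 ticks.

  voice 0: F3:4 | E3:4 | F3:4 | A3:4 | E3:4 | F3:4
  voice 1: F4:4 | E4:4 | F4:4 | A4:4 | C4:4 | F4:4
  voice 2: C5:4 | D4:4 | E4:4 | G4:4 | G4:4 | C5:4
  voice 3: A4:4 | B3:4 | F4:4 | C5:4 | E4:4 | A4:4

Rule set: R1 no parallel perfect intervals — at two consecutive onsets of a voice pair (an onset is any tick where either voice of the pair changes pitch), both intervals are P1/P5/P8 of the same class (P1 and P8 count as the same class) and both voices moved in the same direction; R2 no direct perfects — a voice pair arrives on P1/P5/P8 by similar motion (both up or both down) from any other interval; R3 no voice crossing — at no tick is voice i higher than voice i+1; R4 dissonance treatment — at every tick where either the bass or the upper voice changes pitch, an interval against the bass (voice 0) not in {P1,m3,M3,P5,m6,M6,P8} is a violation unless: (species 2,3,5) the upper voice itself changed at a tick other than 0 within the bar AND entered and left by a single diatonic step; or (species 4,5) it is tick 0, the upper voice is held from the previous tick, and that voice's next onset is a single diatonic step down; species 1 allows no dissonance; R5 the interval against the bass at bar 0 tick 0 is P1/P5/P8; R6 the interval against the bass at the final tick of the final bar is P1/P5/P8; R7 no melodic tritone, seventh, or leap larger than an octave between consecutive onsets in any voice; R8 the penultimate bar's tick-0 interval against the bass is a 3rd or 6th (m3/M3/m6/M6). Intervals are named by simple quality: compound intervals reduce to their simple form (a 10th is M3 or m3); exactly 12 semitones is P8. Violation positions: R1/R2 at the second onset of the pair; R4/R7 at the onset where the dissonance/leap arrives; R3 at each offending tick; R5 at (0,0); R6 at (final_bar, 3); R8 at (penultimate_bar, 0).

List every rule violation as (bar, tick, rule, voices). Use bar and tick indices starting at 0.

(0, 0, R3, (2, 3))
(0, 0, R5, (0, 3))
(0, 1, R3, (2, 3))
(0, 2, R3, (2, 3))
(0, 3, R3, (2, 3))
(1, 0, R1, (0, 1))
(1, 0, R2, (0, 3))
(1, 0, R3, (1, 2))
(1, 0, R3, (2, 3))
(1, 0, R4, (0, 2))
(1, 0, R7, (2,))
(1, 0, R7, (3,))
(1, 1, R3, (1, 2))
(1, 1, R3, (2, 3))
(1, 2, R3, (1, 2))
(1, 2, R3, (2, 3))
(1, 3, R3, (1, 2))
(1, 3, R3, (2, 3))
(2, 0, R1, (0, 1))
(2, 0, R2, (0, 3))
(2, 0, R2, (1, 3))
(2, 0, R3, (1, 2))
(2, 0, R4, (0, 2))
(2, 0, R7, (3,))
(2, 1, R3, (1, 2))
(2, 2, R3, (1, 2))
(2, 3, R3, (1, 2))
(3, 0, R1, (0, 1))
(3, 0, R3, (1, 2))
(3, 0, R4, (0, 2))
(3, 1, R3, (1, 2))
(3, 2, R3, (1, 2))
(3, 3, R3, (1, 2))
(4, 0, R2, (0, 3))
(4, 0, R3, (2, 3))
(4, 0, R8, (0, 3))
(4, 1, R3, (2, 3))
(4, 2, R3, (2, 3))
(4, 3, R3, (2, 3))
(5, 0, R1, (1, 2))
(5, 0, R2, (0, 1))
(5, 0, R2, (0, 2))
(5, 0, R3, (2, 3))
(5, 1, R3, (2, 3))
(5, 2, R3, (2, 3))
(5, 3, R3, (2, 3))
(5, 3, R6, (0, 3))

bar 0: v0=F3 v1=F4 v2=C5 v3=A4 downbeat M3
bar 1: v0=E3 v1=E4 v2=D4 v3=B3 downbeat P5
bar 2: v0=F3 v1=F4 v2=E4 v3=F4 downbeat P8
bar 3: v0=A3 v1=A4 v2=G4 v3=C5 downbeat m3
bar 4: v0=E3 v1=C4 v2=G4 v3=E4 downbeat P8
bar 5: v0=F3 v1=F4 v2=C5 v3=A4 downbeat M3
  -> R3 @ bar 0 tick 0 v(2, 3): C5 above A4
  -> R5 @ bar 0 tick 0 v(0, 3): opens on M3
  -> R3 @ bar 0 tick 1 v(2, 3): C5 above A4
  -> R3 @ bar 0 tick 2 v(2, 3): C5 above A4
  -> R3 @ bar 0 tick 3 v(2, 3): C5 above A4
  -> R1 @ bar 1 tick 0 v(0, 1): F3/F4 P8 -> E3/E4 P8 similar
  -> R2 @ bar 1 tick 0 v(0, 3): F3/A4 M3 -> E3/B3 P5 similar
  -> R3 @ bar 1 tick 0 v(1, 2): E4 above D4
  -> R3 @ bar 1 tick 0 v(2, 3): D4 above B3
  -> R4 @ bar 1 tick 0 v(0, 2): E3/D4 m7 untreated
  -> R7 @ bar 1 tick 0 v(2,): C5->D4 leap 10st
  -> R7 @ bar 1 tick 0 v(3,): A4->B3 leap 10st
  -> R3 @ bar 1 tick 1 v(1, 2): E4 above D4
  -> R3 @ bar 1 tick 1 v(2, 3): D4 above B3
  -> R3 @ bar 1 tick 2 v(1, 2): E4 above D4
  -> R3 @ bar 1 tick 2 v(2, 3): D4 above B3
  -> R3 @ bar 1 tick 3 v(1, 2): E4 above D4
  -> R3 @ bar 1 tick 3 v(2, 3): D4 above B3
  -> R1 @ bar 2 tick 0 v(0, 1): E3/E4 P8 -> F3/F4 P8 similar
  -> R2 @ bar 2 tick 0 v(0, 3): E3/B3 P5 -> F3/F4 P8 similar
  -> R2 @ bar 2 tick 0 v(1, 3): E4/B3 P4 -> F4/F4 P1 similar
  -> R3 @ bar 2 tick 0 v(1, 2): F4 above E4
  -> R4 @ bar 2 tick 0 v(0, 2): F3/E4 M7 untreated
  -> R7 @ bar 2 tick 0 v(3,): B3->F4 leap 6st
  -> R3 @ bar 2 tick 1 v(1, 2): F4 above E4
  -> R3 @ bar 2 tick 2 v(1, 2): F4 above E4
  -> R3 @ bar 2 tick 3 v(1, 2): F4 above E4
  -> R1 @ bar 3 tick 0 v(0, 1): F3/F4 P8 -> A3/A4 P8 similar
  -> R3 @ bar 3 tick 0 v(1, 2): A4 above G4
  -> R4 @ bar 3 tick 0 v(0, 2): A3/G4 m7 untreated
  -> R3 @ bar 3 tick 1 v(1, 2): A4 above G4
  -> R3 @ bar 3 tick 2 v(1, 2): A4 above G4
  -> R3 @ bar 3 tick 3 v(1, 2): A4 above G4
  -> R2 @ bar 4 tick 0 v(0, 3): A3/C5 m3 -> E3/E4 P8 similar
  -> R3 @ bar 4 tick 0 v(2, 3): G4 above E4
  -> R8 @ bar 4 tick 0 v(0, 3): penult P8 not 3rd/6th
  -> R3 @ bar 4 tick 1 v(2, 3): G4 above E4
  -> R3 @ bar 4 tick 2 v(2, 3): G4 above E4
  -> R3 @ bar 4 tick 3 v(2, 3): G4 above E4
  -> R1 @ bar 5 tick 0 v(1, 2): C4/G4 P5 -> F4/C5 P5 similar
  -> R2 @ bar 5 tick 0 v(0, 1): E3/C4 m6 -> F3/F4 P8 similar
  -> R2 @ bar 5 tick 0 v(0, 2): E3/G4 m3 -> F3/C5 P5 similar
  -> R3 @ bar 5 tick 0 v(2, 3): C5 above A4
  -> R3 @ bar 5 tick 1 v(2, 3): C5 above A4
  -> R3 @ bar 5 tick 2 v(2, 3): C5 above A4
  -> R3 @ bar 5 tick 3 v(2, 3): C5 above A4
  -> R6 @ bar 5 tick 3 v(0, 3): closes on M3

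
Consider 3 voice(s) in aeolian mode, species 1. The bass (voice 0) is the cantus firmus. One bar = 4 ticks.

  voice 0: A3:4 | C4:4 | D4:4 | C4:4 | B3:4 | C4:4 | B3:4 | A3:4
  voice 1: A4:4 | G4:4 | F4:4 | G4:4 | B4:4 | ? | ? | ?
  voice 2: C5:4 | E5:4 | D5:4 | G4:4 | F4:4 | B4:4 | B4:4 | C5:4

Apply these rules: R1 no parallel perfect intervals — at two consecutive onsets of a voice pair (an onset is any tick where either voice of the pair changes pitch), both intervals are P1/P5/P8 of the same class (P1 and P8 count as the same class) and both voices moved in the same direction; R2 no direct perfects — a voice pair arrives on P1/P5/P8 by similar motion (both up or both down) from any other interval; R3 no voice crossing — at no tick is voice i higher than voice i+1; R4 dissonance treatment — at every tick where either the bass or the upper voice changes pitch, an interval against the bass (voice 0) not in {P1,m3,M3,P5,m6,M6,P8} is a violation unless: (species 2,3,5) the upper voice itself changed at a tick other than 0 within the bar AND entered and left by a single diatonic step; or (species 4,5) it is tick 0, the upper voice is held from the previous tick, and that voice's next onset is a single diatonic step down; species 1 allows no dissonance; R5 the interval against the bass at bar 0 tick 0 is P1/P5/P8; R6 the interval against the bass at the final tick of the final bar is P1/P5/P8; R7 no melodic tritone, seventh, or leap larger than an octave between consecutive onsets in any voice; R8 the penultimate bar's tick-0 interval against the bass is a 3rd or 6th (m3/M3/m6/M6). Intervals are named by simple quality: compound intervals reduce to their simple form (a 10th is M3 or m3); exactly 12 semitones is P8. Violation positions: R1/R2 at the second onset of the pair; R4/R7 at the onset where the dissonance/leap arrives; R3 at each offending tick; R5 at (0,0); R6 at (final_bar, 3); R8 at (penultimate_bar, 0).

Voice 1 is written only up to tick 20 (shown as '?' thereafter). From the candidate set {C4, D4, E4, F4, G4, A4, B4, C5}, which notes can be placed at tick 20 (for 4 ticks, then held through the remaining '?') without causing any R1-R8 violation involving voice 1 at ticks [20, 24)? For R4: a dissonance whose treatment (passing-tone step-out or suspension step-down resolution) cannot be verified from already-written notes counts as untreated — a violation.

C4: violates R7
D4: violates R4
E4: legal
F4: violates R4,R7
G4: legal
A4: legal
B4: violates R4
C5: violates R1,R3

{A4, E4, G4}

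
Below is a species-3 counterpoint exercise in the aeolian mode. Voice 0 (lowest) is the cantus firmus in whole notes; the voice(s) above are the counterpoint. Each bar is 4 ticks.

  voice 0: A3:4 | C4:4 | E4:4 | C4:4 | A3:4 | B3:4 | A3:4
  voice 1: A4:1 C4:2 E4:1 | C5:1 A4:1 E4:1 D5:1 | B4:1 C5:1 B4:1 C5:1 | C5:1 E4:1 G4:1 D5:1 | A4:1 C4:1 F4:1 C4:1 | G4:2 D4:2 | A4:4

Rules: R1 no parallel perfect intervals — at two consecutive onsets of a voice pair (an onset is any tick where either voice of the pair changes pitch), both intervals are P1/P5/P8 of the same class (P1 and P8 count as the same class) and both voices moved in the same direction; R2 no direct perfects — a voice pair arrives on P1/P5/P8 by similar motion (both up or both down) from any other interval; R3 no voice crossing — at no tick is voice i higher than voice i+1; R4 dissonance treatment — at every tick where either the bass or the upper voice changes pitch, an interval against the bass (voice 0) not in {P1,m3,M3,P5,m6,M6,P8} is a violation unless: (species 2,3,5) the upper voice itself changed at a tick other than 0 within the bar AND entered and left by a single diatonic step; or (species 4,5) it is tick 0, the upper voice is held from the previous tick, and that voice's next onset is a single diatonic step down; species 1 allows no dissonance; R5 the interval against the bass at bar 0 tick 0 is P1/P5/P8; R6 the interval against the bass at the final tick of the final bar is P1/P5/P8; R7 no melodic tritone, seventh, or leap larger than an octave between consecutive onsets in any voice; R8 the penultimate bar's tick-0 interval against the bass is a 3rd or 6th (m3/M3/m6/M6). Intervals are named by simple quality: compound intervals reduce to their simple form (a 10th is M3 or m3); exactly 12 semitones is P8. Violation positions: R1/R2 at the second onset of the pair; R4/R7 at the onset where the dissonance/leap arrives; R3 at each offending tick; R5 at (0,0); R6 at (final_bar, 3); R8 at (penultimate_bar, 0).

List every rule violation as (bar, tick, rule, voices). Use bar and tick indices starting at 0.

(1, 0, R2, (0, 1))
(1, 3, R4, (0, 1))
(1, 3, R7, (1,))
(3, 3, R4, (0, 1))
(4, 0, R2, (0, 1))

bar 0: v0=A3 v1=A4 downbeat P8
bar 1: v0=C4 v1=C5 downbeat P8
bar 2: v0=E4 v1=B4 downbeat P5
bar 3: v0=C4 v1=C5 downbeat P8
bar 4: v0=A3 v1=A4 downbeat P8
bar 5: v0=B3 v1=G4 downbeat m6
bar 6: v0=A3 v1=A4 downbeat P8
  -> R2 @ bar 1 tick 0 v(0, 1): A3/E4 P5 -> C4/C5 P8 similar
  -> R4 @ bar 1 tick 3 v(0, 1): C4/D5 M2 untreated
  -> R7 @ bar 1 tick 3 v(1,): E4->D5 leap 10st
  -> R4 @ bar 3 tick 3 v(0, 1): C4/D5 M2 untreated
  -> R2 @ bar 4 tick 0 v(0, 1): C4/D5 M2 -> A3/A4 P8 similar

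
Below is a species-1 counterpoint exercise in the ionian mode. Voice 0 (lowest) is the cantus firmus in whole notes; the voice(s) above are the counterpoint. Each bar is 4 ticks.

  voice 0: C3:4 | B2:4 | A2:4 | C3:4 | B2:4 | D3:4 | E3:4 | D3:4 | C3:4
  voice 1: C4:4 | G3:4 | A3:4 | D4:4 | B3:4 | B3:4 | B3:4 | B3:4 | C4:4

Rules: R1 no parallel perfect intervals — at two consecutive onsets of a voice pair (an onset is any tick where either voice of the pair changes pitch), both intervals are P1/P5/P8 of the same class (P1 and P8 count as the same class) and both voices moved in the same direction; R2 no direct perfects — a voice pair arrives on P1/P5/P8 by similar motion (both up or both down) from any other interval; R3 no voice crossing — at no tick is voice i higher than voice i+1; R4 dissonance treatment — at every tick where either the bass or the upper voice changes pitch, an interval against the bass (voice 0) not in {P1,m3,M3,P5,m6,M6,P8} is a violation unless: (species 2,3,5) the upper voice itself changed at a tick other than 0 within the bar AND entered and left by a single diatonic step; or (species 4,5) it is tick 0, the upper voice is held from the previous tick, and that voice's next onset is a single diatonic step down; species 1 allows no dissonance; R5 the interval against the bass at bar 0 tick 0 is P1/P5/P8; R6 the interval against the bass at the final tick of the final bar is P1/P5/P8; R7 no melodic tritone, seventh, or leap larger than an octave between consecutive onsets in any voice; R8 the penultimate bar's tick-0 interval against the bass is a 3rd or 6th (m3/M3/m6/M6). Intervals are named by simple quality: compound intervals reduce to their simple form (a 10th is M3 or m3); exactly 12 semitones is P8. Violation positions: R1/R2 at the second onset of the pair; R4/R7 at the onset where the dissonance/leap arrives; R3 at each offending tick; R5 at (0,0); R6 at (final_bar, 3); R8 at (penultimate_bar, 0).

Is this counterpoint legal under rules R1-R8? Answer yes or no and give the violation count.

bar 0: v0=C3 v1=C4 (P8)
bar 1: v0=B2 v1=G3 (m6)
bar 2: v0=A2 v1=A3 (P8)
bar 3: v0=C3 v1=D4 (M2)
bar 4: v0=B2 v1=B3 (P8)
bar 5: v0=D3 v1=B3 (M6)
bar 6: v0=E3 v1=B3 (P5)
bar 7: v0=D3 v1=B3 (M6)
bar 8: v0=C3 v1=C4 (P8)
  R4 @ bar3.0: C3/D4 M2 untreated
  R2 @ bar4.0: C3/D4 M2 -> B2/B3 P8 similar

No (2 violations)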